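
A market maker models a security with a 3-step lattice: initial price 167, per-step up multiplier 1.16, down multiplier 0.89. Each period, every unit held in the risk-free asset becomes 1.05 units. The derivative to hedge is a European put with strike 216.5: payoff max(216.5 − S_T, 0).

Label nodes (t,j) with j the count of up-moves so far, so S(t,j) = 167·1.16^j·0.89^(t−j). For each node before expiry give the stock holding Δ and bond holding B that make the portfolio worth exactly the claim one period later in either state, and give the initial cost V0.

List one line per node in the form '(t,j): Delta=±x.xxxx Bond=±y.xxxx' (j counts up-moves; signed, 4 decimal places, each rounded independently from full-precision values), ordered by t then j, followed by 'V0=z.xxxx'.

(0,0): Delta=-0.6880 Bond=142.8542
(1,0): Delta=-1.0000 Bond=196.3719
(1,1): Delta=-0.5234 Bond=118.1141
(2,0): Delta=-1.0000 Bond=206.1905
(2,1): Delta=-1.0000 Bond=206.1905
(2,2): Delta=-0.2720 Bond=67.5274
V0=27.9609

No-arbitrage ⇒ martingale measure with p* = (R−d)/(u−d) = 0.5926.
At expiry t=3: V(3,0)=98.7702, V(3,1)=63.0544, V(3,2)=16.5035, V(3,3)=0.0000
Node (2,0) S=132.2807: V=(p*·63.0544+(1−p*)·98.7702)/1.05=73.9098; Δ=(63.0544−98.7702)/(153.4456−117.7298)=-1.0000; B=V−Δ·S=206.1905
Node (2,1) S=172.4108: V=(p*·16.5035+(1−p*)·63.0544)/1.05=33.7797; Δ=(16.5035−63.0544)/(199.9965−153.4456)=-1.0000; B=V−Δ·S=206.1905
Node (2,2) S=224.7152: V=(p*·0.0000+(1−p*)·16.5035)/1.05=6.4035; Δ=(0.0000−16.5035)/(260.6696−199.9965)=-0.2720; B=V−Δ·S=67.5274
Node (1,0) S=148.6300: V=(p*·33.7797+(1−p*)·73.9098)/1.05=47.7419; Δ=(33.7797−73.9098)/(172.4108−132.2807)=-1.0000; B=V−Δ·S=196.3719
Node (1,1) S=193.7200: V=(p*·6.4035+(1−p*)·33.7797)/1.05=16.7207; Δ=(6.4035−33.7797)/(224.7152−172.4108)=-0.5234; B=V−Δ·S=118.1141
Node (0,0) S=167.0000: V=(p*·16.7207+(1−p*)·47.7419)/1.05=27.9609; Δ=(16.7207−47.7419)/(193.7200−148.6300)=-0.6880; B=V−Δ·S=142.8542
Check: Δ(0,0)·S0 + B(0,0) = 27.9609 = V0.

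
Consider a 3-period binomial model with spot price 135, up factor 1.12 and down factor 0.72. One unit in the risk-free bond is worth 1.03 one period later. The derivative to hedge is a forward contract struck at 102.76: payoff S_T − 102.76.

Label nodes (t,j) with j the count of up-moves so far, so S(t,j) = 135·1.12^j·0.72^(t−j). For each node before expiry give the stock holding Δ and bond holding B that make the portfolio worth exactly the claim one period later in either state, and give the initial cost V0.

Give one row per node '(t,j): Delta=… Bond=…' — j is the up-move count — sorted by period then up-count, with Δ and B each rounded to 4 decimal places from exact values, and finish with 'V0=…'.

Risk-neutral probability p* = (R−d)/(u−d) = (1.03−0.72)/(1.12−0.72) = 0.7750.
Payoff layer (t=3): V(3,0)=-52.3715, V(3,1)=-24.3779, V(3,2)=19.1677, V(3,3)=86.9053
  t=2,j=0: stock 69.9840 → up 78.3821 (V=-24.3779), down 50.3885 (V=-52.3715). Price -29.7830; hedge Δ=1.0000, bond B=-99.7670.
  t=2,j=1: stock 108.8640 → up 121.9277 (V=19.1677), down 78.3821 (V=-24.3779). Price 9.0970; hedge Δ=1.0000, bond B=-99.7670.
  t=2,j=2: stock 169.3440 → up 189.6653 (V=86.9053), down 121.9277 (V=19.1677). Price 69.5770; hedge Δ=1.0000, bond B=-99.7670.
  t=1,j=0: stock 97.2000 → up 108.8640 (V=9.0970), down 69.9840 (V=-29.7830). Price 0.3388; hedge Δ=1.0000, bond B=-96.8612.
  t=1,j=1: stock 151.2000 → up 169.3440 (V=69.5770), down 108.8640 (V=9.0970). Price 54.3388; hedge Δ=1.0000, bond B=-96.8612.
  t=0,j=0: stock 135.0000 → up 151.2000 (V=54.3388), down 97.2000 (V=0.3388). Price 40.9600; hedge Δ=1.0000, bond B=-94.0400.
The time-0 hedge costs 40.9600, which is the no-arbitrage price.

(0,0): Delta=1.0000 Bond=-94.0400
(1,0): Delta=1.0000 Bond=-96.8612
(1,1): Delta=1.0000 Bond=-96.8612
(2,0): Delta=1.0000 Bond=-99.7670
(2,1): Delta=1.0000 Bond=-99.7670
(2,2): Delta=1.0000 Bond=-99.7670
V0=40.9600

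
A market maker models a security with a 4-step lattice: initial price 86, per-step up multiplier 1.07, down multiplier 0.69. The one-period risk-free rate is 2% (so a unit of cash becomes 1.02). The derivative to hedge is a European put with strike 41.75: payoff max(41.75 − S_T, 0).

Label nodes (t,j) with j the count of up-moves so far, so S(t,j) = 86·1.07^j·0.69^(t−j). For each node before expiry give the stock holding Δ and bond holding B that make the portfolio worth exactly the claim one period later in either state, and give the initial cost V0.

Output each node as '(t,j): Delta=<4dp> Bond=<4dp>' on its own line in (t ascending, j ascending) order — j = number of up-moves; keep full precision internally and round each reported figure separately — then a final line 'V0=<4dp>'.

(0,0): Delta=-0.0157 Bond=1.4396
(1,0): Delta=-0.1201 Bond=7.6670
(1,1): Delta=-0.0055 Bond=0.5292
(2,0): Delta=-0.7194 Bond=32.3574
(2,1): Delta=-0.0616 Bond=4.1026
(2,2): Delta=0.0000 Bond=0.0000
(3,0): Delta=-1.0000 Bond=40.9314
(3,1): Delta=-0.6920 Bond=31.8035
(3,2): Delta=0.0000 Bond=0.0000
(3,3): Delta=0.0000 Bond=0.0000
V0=0.0904

Since d<R<u, set p* = (R−d)/(u−d) = 0.8684; price each node as the discounted p*-expectation of its children.
Terminal payoffs: V(4,0)=22.2563, V(4,1)=11.5206, V(4,2)=0.0000, V(4,3)=0.0000, V(4,4)=0.0000
(3,0): S=28.2518. Δ = (V_up−V_dn)/(S_up−S_dn) = (11.5206−22.2563)/(30.2294−19.4937) = -1.0000. V = [p*·11.5206 + (1−p*)·22.2563]/1.02 = 12.6796. B = V − Δ·S = 40.9314.
(3,1): S=43.8107. Δ = (V_up−V_dn)/(S_up−S_dn) = (0.0000−11.5206)/(46.8775−30.2294) = -0.6920. V = [p*·0.0000 + (1−p*)·11.5206]/1.02 = 1.4861. B = V − Δ·S = 31.8035.
(3,2): S=67.9384. Δ = (V_up−V_dn)/(S_up−S_dn) = (0.0000−0.0000)/(72.6941−46.8775) = 0.0000. V = [p*·0.0000 + (1−p*)·0.0000]/1.02 = 0.0000. B = V − Δ·S = 0.0000.
(3,3): S=105.3537. Δ = (V_up−V_dn)/(S_up−S_dn) = (0.0000−0.0000)/(112.7285−72.6941) = 0.0000. V = [p*·0.0000 + (1−p*)·0.0000]/1.02 = 0.0000. B = V − Δ·S = 0.0000.
(2,0): S=40.9446. Δ = (V_up−V_dn)/(S_up−S_dn) = (1.4861−12.6796)/(43.8107−28.2518) = -0.7194. V = [p*·1.4861 + (1−p*)·12.6796]/1.02 = 2.9009. B = V − Δ·S = 32.3574.
(2,1): S=63.4938. Δ = (V_up−V_dn)/(S_up−S_dn) = (0.0000−1.4861)/(67.9384−43.8107) = -0.0616. V = [p*·0.0000 + (1−p*)·1.4861]/1.02 = 0.1917. B = V − Δ·S = 4.1026.
(2,2): S=98.4614. Δ = (V_up−V_dn)/(S_up−S_dn) = (0.0000−0.0000)/(105.3537−67.9384) = 0.0000. V = [p*·0.0000 + (1−p*)·0.0000]/1.02 = 0.0000. B = V − Δ·S = 0.0000.
(1,0): S=59.3400. Δ = (V_up−V_dn)/(S_up−S_dn) = (0.1917−2.9009)/(63.4938−40.9446) = -0.1201. V = [p*·0.1917 + (1−p*)·2.9009]/1.02 = 0.5374. B = V − Δ·S = 7.6670.
(1,1): S=92.0200. Δ = (V_up−V_dn)/(S_up−S_dn) = (0.0000−0.1917)/(98.4614−63.4938) = -0.0055. V = [p*·0.0000 + (1−p*)·0.1917]/1.02 = 0.0247. B = V − Δ·S = 0.5292.
(0,0): S=86.0000. Δ = (V_up−V_dn)/(S_up−S_dn) = (0.0247−0.5374)/(92.0200−59.3400) = -0.0157. V = [p*·0.0247 + (1−p*)·0.5374]/1.02 = 0.0904. B = V − Δ·S = 1.4396.
The time-0 hedge costs 0.0904, which is the no-arbitrage price.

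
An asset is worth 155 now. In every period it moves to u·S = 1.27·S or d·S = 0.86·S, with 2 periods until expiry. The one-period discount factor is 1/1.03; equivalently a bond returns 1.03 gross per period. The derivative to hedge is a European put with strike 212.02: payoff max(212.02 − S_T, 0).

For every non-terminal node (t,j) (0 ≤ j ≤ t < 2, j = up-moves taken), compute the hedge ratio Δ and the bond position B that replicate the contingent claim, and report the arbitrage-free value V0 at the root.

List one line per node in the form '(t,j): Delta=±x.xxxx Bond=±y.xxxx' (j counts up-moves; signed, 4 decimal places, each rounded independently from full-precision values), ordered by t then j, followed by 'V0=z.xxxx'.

The replicating-portfolio and risk-neutral prices coincide; use p* = (1.03−0.86)/(1.27−0.86) = 0.4146 for the latter.
Terminal values V(2,·): V(2,0)=97.3820, V(2,1)=42.7290, V(2,2)=0.0000
Node (1,0) S=133.3000: V=(p*·42.7290+(1−p*)·97.3820)/1.03=72.5447; Δ=(42.7290−97.3820)/(169.2910−114.6380)=-1.0000; B=V−Δ·S=205.8447
Node (1,1) S=196.8500: V=(p*·0.0000+(1−p*)·42.7290)/1.03=24.2836; Δ=(0.0000−42.7290)/(249.9995−169.2910)=-0.5294; B=V−Δ·S=128.5007
Node (0,0) S=155.0000: V=(p*·24.2836+(1−p*)·72.5447)/1.03=51.0039; Δ=(24.2836−72.5447)/(196.8500−133.3000)=-0.7594; B=V−Δ·S=168.7138
Root portfolio cost Δ·155+B reproduces V0=51.0039.

(0,0): Delta=-0.7594 Bond=168.7138
(1,0): Delta=-1.0000 Bond=205.8447
(1,1): Delta=-0.5294 Bond=128.5007
V0=51.0039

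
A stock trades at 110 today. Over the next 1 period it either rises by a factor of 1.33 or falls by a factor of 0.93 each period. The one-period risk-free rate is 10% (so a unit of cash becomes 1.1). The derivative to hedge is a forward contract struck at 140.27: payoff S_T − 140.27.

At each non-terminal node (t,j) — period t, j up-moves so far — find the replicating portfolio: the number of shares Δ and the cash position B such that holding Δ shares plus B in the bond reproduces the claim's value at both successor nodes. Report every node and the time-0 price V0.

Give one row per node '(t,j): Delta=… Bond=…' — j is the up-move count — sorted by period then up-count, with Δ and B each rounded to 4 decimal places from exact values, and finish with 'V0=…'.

(0,0): Delta=1.0000 Bond=-127.5182
V0=-17.5182

Under the risk-neutral measure, an up-move has probability p* = (R−d)/(u−d) = 0.4250 and values discount at R = 1.1.
Terminal values V(1,·): V(1,0)=-37.9700, V(1,1)=6.0300
(0,0): S=110.0000. Δ = (V_up−V_dn)/(S_up−S_dn) = (6.0300−-37.9700)/(146.3000−102.3000) = 1.0000. V = [p*·6.0300 + (1−p*)·-37.9700]/1.1 = -17.5182. B = V − Δ·S = -127.5182.
The time-0 hedge costs -17.5182, which is the no-arbitrage price.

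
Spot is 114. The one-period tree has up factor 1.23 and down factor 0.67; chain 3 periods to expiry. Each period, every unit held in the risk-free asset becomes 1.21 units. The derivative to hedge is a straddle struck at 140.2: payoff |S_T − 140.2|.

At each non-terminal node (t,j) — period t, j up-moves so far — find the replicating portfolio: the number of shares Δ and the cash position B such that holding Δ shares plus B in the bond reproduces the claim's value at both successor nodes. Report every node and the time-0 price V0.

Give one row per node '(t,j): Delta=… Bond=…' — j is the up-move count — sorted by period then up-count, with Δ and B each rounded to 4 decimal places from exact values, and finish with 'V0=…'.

The replicating-portfolio and risk-neutral prices coincide; use p* = (1.21−0.67)/(1.23−0.67) = 0.9643 for the latter.
Terminal payoffs: V(3,0)=105.9130, V(3,1)=77.2552, V(3,2)=24.6447, V(3,3)=71.9388
  t=2,j=0: stock 51.1746 → up 62.9448 (V=77.2552), down 34.2870 (V=105.9130). Price 64.6932; hedge Δ=-1.0000, bond B=115.8678.
  t=2,j=1: stock 93.9474 → up 115.5553 (V=24.6447), down 62.9448 (V=77.2552). Price 21.9204; hedge Δ=-1.0000, bond B=115.8678.
  t=2,j=2: stock 172.4706 → up 212.1388 (V=71.9388), down 115.5553 (V=24.6447). Price 58.0577; hedge Δ=0.4897, bond B=-26.3962.
  t=1,j=0: stock 76.3800 → up 93.9474 (V=21.9204), down 51.1746 (V=64.6932). Price 19.3785; hedge Δ=-1.0000, bond B=95.7585.
  t=1,j=1: stock 140.2200 → up 172.4706 (V=58.0577), down 93.9474 (V=21.9204). Price 46.9149; hedge Δ=0.4602, bond B=-17.6160.
  t=0,j=0: stock 114.0000 → up 140.2200 (V=46.9149), down 76.3800 (V=19.3785). Price 37.9599; hedge Δ=0.4313, bond B=-11.2123.
Check: Δ(0,0)·S0 + B(0,0) = 37.9599 = V0.

(0,0): Delta=0.4313 Bond=-11.2123
(1,0): Delta=-1.0000 Bond=95.7585
(1,1): Delta=0.4602 Bond=-17.6160
(2,0): Delta=-1.0000 Bond=115.8678
(2,1): Delta=-1.0000 Bond=115.8678
(2,2): Delta=0.4897 Bond=-26.3962
V0=37.9599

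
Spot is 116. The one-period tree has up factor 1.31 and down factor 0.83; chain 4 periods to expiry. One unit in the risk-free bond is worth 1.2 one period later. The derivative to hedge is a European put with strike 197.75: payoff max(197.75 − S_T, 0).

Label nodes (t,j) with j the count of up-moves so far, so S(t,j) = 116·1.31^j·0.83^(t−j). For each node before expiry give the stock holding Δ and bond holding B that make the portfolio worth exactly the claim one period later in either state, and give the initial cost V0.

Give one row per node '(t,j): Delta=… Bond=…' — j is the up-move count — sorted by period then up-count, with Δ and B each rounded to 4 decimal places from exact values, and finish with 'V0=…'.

Risk-neutral probability p* = (R−d)/(u−d) = (1.2−0.83)/(1.31−0.83) = 0.7708.
At expiry t=4: V(4,0)=142.6983, V(4,1)=110.8612, V(4,2)=60.6123, V(4,3)=0.0000, V(4,4)=0.0000
  t=3,j=0: stock 66.3273 → up 86.8888 (V=110.8612), down 55.0517 (V=142.6983). Price 98.4644; hedge Δ=-1.0000, bond B=164.7917.
  t=3,j=1: stock 104.6852 → up 137.1377 (V=60.6123), down 86.8888 (V=110.8612). Price 60.1064; hedge Δ=-1.0000, bond B=164.7917.
  t=3,j=2: stock 165.2261 → up 216.4462 (V=0.0000), down 137.1377 (V=60.6123). Price 11.5753; hedge Δ=-0.7643, bond B=137.8510.
  t=3,j=3: stock 260.7786 → up 341.6199 (V=0.0000), down 216.4462 (V=0.0000). Price 0.0000; hedge Δ=0.0000, bond B=0.0000.
  t=2,j=0: stock 79.9124 → up 104.6852 (V=60.1064), down 66.3273 (V=98.4644). Price 57.4140; hedge Δ=-1.0000, bond B=137.3264.
  t=2,j=1: stock 126.1268 → up 165.2261 (V=11.5753), down 104.6852 (V=60.1064). Price 18.9142; hedge Δ=-0.8016, bond B=120.0207.
  t=2,j=2: stock 199.0676 → up 260.7786 (V=0.0000), down 165.2261 (V=11.5753). Price 2.2106; hedge Δ=-0.1211, bond B=26.3257.
  t=1,j=0: stock 96.2800 → up 126.1268 (V=18.9142), down 79.9124 (V=57.4140). Price 23.1142; hedge Δ=-0.8331, bond B=103.3222.
  t=1,j=1: stock 151.9600 → up 199.0676 (V=2.2106), down 126.1268 (V=18.9142). Price 5.0321; hedge Δ=-0.2290, bond B=39.8312.
  t=0,j=0: stock 116.0000 → up 151.9600 (V=5.0321), down 96.2800 (V=23.1142). Price 7.6466; hedge Δ=-0.3248, bond B=45.3177.
Self-financing check: at every node Δ·S+B equals the discounted successor values.

(0,0): Delta=-0.3248 Bond=45.3177
(1,0): Delta=-0.8331 Bond=103.3222
(1,1): Delta=-0.2290 Bond=39.8312
(2,0): Delta=-1.0000 Bond=137.3264
(2,1): Delta=-0.8016 Bond=120.0207
(2,2): Delta=-0.1211 Bond=26.3257
(3,0): Delta=-1.0000 Bond=164.7917
(3,1): Delta=-1.0000 Bond=164.7917
(3,2): Delta=-0.7643 Bond=137.8510
(3,3): Delta=0.0000 Bond=0.0000
V0=7.6466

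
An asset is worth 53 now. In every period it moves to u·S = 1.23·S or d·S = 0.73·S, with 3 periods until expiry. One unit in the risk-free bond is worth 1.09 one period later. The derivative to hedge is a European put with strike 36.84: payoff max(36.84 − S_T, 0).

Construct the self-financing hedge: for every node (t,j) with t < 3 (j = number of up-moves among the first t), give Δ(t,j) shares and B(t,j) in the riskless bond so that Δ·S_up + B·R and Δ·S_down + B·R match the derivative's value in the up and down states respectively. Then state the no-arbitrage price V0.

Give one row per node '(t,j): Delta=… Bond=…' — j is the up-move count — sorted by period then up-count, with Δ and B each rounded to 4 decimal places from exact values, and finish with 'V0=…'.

The replicating-portfolio and risk-neutral prices coincide; use p* = (1.09−0.73)/(1.23−0.73) = 0.7200 for the latter.
Terminal values V(3,·): V(3,0)=16.2221, V(3,1)=2.1002, V(3,2)=0.0000, V(3,3)=0.0000
  t=2,j=0: stock 28.2437 → up 34.7398 (V=2.1002), down 20.6179 (V=16.2221). Price 5.5545; hedge Δ=-1.0000, bond B=33.7982.
  t=2,j=1: stock 47.5887 → up 58.5341 (V=0.0000), down 34.7398 (V=2.1002). Price 0.5395; hedge Δ=-0.0883, bond B=4.7400.
  t=2,j=2: stock 80.1837 → up 98.6260 (V=0.0000), down 58.5341 (V=0.0000). Price 0.0000; hedge Δ=0.0000, bond B=0.0000.
  t=1,j=0: stock 38.6900 → up 47.5887 (V=0.5395), down 28.2437 (V=5.5545). Price 1.7832; hedge Δ=-0.2592, bond B=11.8131.
  t=1,j=1: stock 65.1900 → up 80.1837 (V=0.0000), down 47.5887 (V=0.5395). Price 0.1386; hedge Δ=-0.0166, bond B=1.2176.
  t=0,j=0: stock 53.0000 → up 65.1900 (V=0.1386), down 38.6900 (V=1.7832). Price 0.5496; hedge Δ=-0.0621, bond B=3.8389.
Check: Δ(0,0)·S0 + B(0,0) = 0.5496 = V0.

(0,0): Delta=-0.0621 Bond=3.8389
(1,0): Delta=-0.2592 Bond=11.8131
(1,1): Delta=-0.0166 Bond=1.2176
(2,0): Delta=-1.0000 Bond=33.7982
(2,1): Delta=-0.0883 Bond=4.7400
(2,2): Delta=0.0000 Bond=0.0000
V0=0.5496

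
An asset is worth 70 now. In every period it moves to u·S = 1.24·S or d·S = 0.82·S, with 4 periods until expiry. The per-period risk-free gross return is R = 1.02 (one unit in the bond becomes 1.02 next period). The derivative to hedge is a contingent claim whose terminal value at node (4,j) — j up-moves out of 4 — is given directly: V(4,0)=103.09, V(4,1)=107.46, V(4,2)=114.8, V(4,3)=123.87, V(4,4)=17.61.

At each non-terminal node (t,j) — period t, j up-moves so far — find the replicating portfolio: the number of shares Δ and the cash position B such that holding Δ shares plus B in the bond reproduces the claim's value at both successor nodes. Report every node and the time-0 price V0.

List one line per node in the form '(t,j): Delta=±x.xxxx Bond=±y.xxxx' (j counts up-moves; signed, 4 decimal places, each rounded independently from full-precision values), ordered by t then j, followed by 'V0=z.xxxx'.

(0,0): Delta=-0.1518 Bond=111.2934
(1,0): Delta=0.2758 Bond=88.9741
(1,1): Delta=-0.4629 Bond=140.5190
(2,0): Delta=0.2869 Bond=90.2324
(2,1): Delta=0.2677 Bond=91.3268
(2,2): Delta=-0.9944 Bond=200.5323
(3,0): Delta=0.2696 Bond=92.7040
(3,1): Delta=0.2994 Bond=91.3035
(3,2): Delta=0.2447 Bond=95.1881
(3,3): Delta=-1.8956 Bond=324.8333
V0=100.6656

Risk-neutral probability p* = (R−d)/(u−d) = (1.02−0.82)/(1.24−0.82) = 0.4762.
Terminal values V(4,·): V(4,0)=103.0900, V(4,1)=107.4600, V(4,2)=114.8000, V(4,3)=123.8700, V(4,4)=17.6100
Node (3,0) S=38.5958: V=(p*·107.4600+(1−p*)·103.0900)/1.02=103.1088; Δ=(107.4600−103.0900)/(47.8587−31.6485)=0.2696; B=V−Δ·S=92.7040
Node (3,1) S=58.3643: V=(p*·114.8000+(1−p*)·107.4600)/1.02=108.7796; Δ=(114.8000−107.4600)/(72.3718−47.8587)=0.2994; B=V−Δ·S=91.3035
Node (3,2) S=88.2582: V=(p*·123.8700+(1−p*)·114.8000)/1.02=116.7834; Δ=(123.8700−114.8000)/(109.4402−72.3718)=0.2447; B=V−Δ·S=95.1881
Node (3,3) S=133.4637: V=(p*·17.6100+(1−p*)·123.8700)/1.02=71.8333; Δ=(17.6100−123.8700)/(165.4950−109.4402)=-1.8956; B=V−Δ·S=324.8333
Node (2,0) S=47.0680: V=(p*·108.7796+(1−p*)·103.1088)/1.02=103.7345; Δ=(108.7796−103.1088)/(58.3643−38.5958)=0.2869; B=V−Δ·S=90.2324
Node (2,1) S=71.1760: V=(p*·116.7834+(1−p*)·108.7796)/1.02=110.3833; Δ=(116.7834−108.7796)/(88.2582−58.3643)=0.2677; B=V−Δ·S=91.3268
Node (2,2) S=107.6320: V=(p*·71.8333+(1−p*)·116.7834)/1.02=93.5084; Δ=(71.8333−116.7834)/(133.4637−88.2582)=-0.9944; B=V−Δ·S=200.5323
Node (1,0) S=57.4000: V=(p*·110.3833+(1−p*)·103.7345)/1.02=104.8045; Δ=(110.3833−103.7345)/(71.1760−47.0680)=0.2758; B=V−Δ·S=88.9741
Node (1,1) S=86.8000: V=(p*·93.5084+(1−p*)·110.3833)/1.02=100.3408; Δ=(93.5084−110.3833)/(107.6320−71.1760)=-0.4629; B=V−Δ·S=140.5190
Node (0,0) S=70.0000: V=(p*·100.3408+(1−p*)·104.8045)/1.02=100.6656; Δ=(100.3408−104.8045)/(86.8000−57.4000)=-0.1518; B=V−Δ·S=111.2934
Check: Δ(0,0)·S0 + B(0,0) = 100.6656 = V0.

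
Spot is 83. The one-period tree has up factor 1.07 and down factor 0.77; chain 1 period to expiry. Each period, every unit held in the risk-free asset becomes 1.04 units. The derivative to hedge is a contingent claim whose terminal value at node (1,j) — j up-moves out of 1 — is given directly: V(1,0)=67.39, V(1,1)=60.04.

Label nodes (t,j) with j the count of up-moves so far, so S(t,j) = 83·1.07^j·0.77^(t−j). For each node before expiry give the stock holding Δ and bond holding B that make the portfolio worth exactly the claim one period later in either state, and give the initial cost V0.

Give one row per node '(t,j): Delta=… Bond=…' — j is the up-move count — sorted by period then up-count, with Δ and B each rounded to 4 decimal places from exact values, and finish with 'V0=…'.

(0,0): Delta=-0.2952 Bond=82.9375
V0=58.4375

Risk-neutral probability p* = (R−d)/(u−d) = (1.04−0.77)/(1.07−0.77) = 0.9000.
Terminal values V(1,·): V(1,0)=67.3900, V(1,1)=60.0400
(0,0): S=83.0000. Δ = (V_up−V_dn)/(S_up−S_dn) = (60.0400−67.3900)/(88.8100−63.9100) = -0.2952. V = [p*·60.0400 + (1−p*)·67.3900]/1.04 = 58.4375. B = V − Δ·S = 82.9375.
Each (Δ,B) replicates both successor values, so the strategy is self-financing and V0 is arbitrage-free.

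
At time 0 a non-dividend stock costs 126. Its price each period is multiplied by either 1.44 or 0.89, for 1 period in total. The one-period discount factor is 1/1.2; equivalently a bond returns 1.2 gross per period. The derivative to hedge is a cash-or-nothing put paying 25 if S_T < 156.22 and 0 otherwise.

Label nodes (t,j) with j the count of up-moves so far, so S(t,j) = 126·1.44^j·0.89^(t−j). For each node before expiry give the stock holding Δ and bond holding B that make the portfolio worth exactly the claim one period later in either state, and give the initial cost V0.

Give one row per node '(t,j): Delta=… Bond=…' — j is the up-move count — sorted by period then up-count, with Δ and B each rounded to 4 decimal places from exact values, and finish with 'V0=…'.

(0,0): Delta=-0.3608 Bond=54.5455
V0=9.0909

No-arbitrage ⇒ martingale measure with p* = (R−d)/(u−d) = 0.5636.
Terminal values V(1,·): V(1,0)=25.0000, V(1,1)=0.0000
Node (0,0) S=126.0000: V=(p*·0.0000+(1−p*)·25.0000)/1.2=9.0909; Δ=(0.0000−25.0000)/(181.4400−112.1400)=-0.3608; B=V−Δ·S=54.5455
Root portfolio cost Δ·126+B reproduces V0=9.0909.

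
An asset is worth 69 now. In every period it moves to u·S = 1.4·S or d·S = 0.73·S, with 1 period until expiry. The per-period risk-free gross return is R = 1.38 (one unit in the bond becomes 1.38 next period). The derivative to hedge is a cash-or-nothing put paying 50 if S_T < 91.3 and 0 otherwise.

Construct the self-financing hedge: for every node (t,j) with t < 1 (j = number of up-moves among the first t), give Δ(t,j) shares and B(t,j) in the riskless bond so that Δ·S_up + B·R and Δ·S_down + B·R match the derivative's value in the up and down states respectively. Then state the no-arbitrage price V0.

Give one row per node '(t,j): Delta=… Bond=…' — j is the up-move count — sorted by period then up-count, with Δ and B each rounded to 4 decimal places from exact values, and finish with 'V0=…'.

(0,0): Delta=-1.0815 Bond=75.7084
V0=1.0815

Risk-neutral probability p* = (R−d)/(u−d) = (1.38−0.73)/(1.4−0.73) = 0.9701.
Payoff layer (t=1): V(1,0)=50.0000, V(1,1)=0.0000
Node (0,0) S=69.0000: V=(p*·0.0000+(1−p*)·50.0000)/1.38=1.0815; Δ=(0.0000−50.0000)/(96.6000−50.3700)=-1.0815; B=V−Δ·S=75.7084
Root portfolio cost Δ·69+B reproduces V0=1.0815.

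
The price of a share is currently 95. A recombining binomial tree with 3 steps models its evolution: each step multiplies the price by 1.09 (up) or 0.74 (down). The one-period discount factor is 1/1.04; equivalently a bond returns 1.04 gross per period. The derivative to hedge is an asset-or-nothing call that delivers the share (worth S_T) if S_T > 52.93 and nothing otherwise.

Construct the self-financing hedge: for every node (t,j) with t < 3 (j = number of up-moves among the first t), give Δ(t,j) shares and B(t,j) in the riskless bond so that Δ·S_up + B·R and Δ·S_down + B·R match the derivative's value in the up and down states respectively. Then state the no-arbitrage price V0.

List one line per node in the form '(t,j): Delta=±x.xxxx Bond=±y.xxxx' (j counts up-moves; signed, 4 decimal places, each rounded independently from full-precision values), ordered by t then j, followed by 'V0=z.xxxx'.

(0,0): Delta=1.0218 Bond=-2.1751
(1,0): Delta=1.2149 Bond=-15.8348
(1,1): Delta=1.0000 Bond=0.0000
(2,0): Delta=3.1143 Bond=-115.2773
(2,1): Delta=1.0000 Bond=0.0000
(2,2): Delta=1.0000 Bond=0.0000
V0=94.9002

Since d<R<u, set p* = (R−d)/(u−d) = 0.8571; price each node as the discounted p*-expectation of its children.
At expiry t=3: V(3,0)=0.0000, V(3,1)=56.7040, V(3,2)=83.5234, V(3,3)=123.0278
(2,0): S=52.0220. Δ = (V_up−V_dn)/(S_up−S_dn) = (56.7040−0.0000)/(56.7040−38.4963) = 3.1143. V = [p*·56.7040 + (1−p*)·0.0000]/1.04 = 46.7340. B = V − Δ·S = -115.2773.
(2,1): S=76.6270. Δ = (V_up−V_dn)/(S_up−S_dn) = (83.5234−56.7040)/(83.5234−56.7040) = 1.0000. V = [p*·83.5234 + (1−p*)·56.7040]/1.04 = 76.6270. B = V − Δ·S = 0.0000.
(2,2): S=112.8695. Δ = (V_up−V_dn)/(S_up−S_dn) = (123.0278−83.5234)/(123.0278−83.5234) = 1.0000. V = [p*·123.0278 + (1−p*)·83.5234]/1.04 = 112.8695. B = V − Δ·S = 0.0000.
(1,0): S=70.3000. Δ = (V_up−V_dn)/(S_up−S_dn) = (76.6270−46.7340)/(76.6270−52.0220) = 1.2149. V = [p*·76.6270 + (1−p*)·46.7340]/1.04 = 69.5736. B = V − Δ·S = -15.8348.
(1,1): S=103.5500. Δ = (V_up−V_dn)/(S_up−S_dn) = (112.8695−76.6270)/(112.8695−76.6270) = 1.0000. V = [p*·112.8695 + (1−p*)·76.6270]/1.04 = 103.5500. B = V − Δ·S = 0.0000.
(0,0): S=95.0000. Δ = (V_up−V_dn)/(S_up−S_dn) = (103.5500−69.5736)/(103.5500−70.3000) = 1.0218. V = [p*·103.5500 + (1−p*)·69.5736]/1.04 = 94.9002. B = V − Δ·S = -2.1751.
Self-financing check: at every node Δ·S+B equals the discounted successor values.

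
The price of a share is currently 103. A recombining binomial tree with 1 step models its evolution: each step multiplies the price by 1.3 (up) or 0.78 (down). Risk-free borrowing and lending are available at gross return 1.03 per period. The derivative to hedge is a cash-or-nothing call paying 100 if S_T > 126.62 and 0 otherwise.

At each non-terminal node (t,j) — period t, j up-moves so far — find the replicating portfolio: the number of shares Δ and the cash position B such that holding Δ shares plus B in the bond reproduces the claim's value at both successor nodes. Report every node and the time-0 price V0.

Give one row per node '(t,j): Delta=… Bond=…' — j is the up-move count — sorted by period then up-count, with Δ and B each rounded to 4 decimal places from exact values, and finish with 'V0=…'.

(0,0): Delta=1.8671 Bond=-145.6311
V0=46.6766

Risk-neutral probability p* = (R−d)/(u−d) = (1.03−0.78)/(1.3−0.78) = 0.4808.
At expiry t=1: V(1,0)=0.0000, V(1,1)=100.0000
Node (0,0) S=103.0000: V=(p*·100.0000+(1−p*)·0.0000)/1.03=46.6766; Δ=(100.0000−0.0000)/(133.9000−80.3400)=1.8671; B=V−Δ·S=-145.6311
Each (Δ,B) replicates both successor values, so the strategy is self-financing and V0 is arbitrage-free.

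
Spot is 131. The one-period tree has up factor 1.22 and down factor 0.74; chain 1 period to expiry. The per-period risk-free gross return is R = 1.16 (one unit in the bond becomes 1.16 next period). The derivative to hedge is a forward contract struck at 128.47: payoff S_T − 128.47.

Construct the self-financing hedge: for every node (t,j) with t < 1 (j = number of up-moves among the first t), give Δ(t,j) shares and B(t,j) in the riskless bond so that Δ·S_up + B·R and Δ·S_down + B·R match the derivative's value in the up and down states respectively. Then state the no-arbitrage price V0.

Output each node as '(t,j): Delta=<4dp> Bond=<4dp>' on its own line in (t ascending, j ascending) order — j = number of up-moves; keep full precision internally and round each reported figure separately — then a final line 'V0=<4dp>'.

No-arbitrage ⇒ martingale measure with p* = (R−d)/(u−d) = 0.8750.
At expiry t=1: V(1,0)=-31.5300, V(1,1)=31.3500
Node (0,0) S=131.0000: V=(p*·31.3500+(1−p*)·-31.5300)/1.16=20.2500; Δ=(31.3500−-31.5300)/(159.8200−96.9400)=1.0000; B=V−Δ·S=-110.7500
Each (Δ,B) replicates both successor values, so the strategy is self-financing and V0 is arbitrage-free.

(0,0): Delta=1.0000 Bond=-110.7500
V0=20.2500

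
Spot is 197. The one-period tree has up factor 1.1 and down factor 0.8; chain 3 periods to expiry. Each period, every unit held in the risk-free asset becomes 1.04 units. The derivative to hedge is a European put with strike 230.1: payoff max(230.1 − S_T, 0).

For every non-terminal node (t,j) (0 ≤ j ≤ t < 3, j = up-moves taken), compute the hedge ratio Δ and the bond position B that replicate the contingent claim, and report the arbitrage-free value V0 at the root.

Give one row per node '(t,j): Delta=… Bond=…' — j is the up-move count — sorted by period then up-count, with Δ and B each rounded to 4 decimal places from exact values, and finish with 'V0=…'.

(0,0): Delta=-0.6785 Bond=155.8447
(1,0): Delta=-1.0000 Bond=212.7404
(1,1): Delta=-0.6201 Bond=149.4130
(2,0): Delta=-1.0000 Bond=221.2500
(2,1): Delta=-1.0000 Bond=221.2500
(2,2): Delta=-0.5510 Bond=138.9244
V0=22.1721

Since d<R<u, set p* = (R−d)/(u−d) = 0.8000; price each node as the discounted p*-expectation of its children.
Payoff layer (t=3): V(3,0)=129.2360, V(3,1)=91.4120, V(3,2)=39.4040, V(3,3)=0.0000
  t=2,j=0: stock 126.0800 → up 138.6880 (V=91.4120), down 100.8640 (V=129.2360). Price 95.1700; hedge Δ=-1.0000, bond B=221.2500.
  t=2,j=1: stock 173.3600 → up 190.6960 (V=39.4040), down 138.6880 (V=91.4120). Price 47.8900; hedge Δ=-1.0000, bond B=221.2500.
  t=2,j=2: stock 238.3700 → up 262.2070 (V=0.0000), down 190.6960 (V=39.4040). Price 7.5777; hedge Δ=-0.5510, bond B=138.9244.
  t=1,j=0: stock 157.6000 → up 173.3600 (V=47.8900), down 126.0800 (V=95.1700). Price 55.1404; hedge Δ=-1.0000, bond B=212.7404.
  t=1,j=1: stock 216.7000 → up 238.3700 (V=7.5777), down 173.3600 (V=47.8900). Price 15.0386; hedge Δ=-0.6201, bond B=149.4130.
  t=0,j=0: stock 197.0000 → up 216.7000 (V=15.0386), down 157.6000 (V=55.1404). Price 22.1721; hedge Δ=-0.6785, bond B=155.8447.
Check: Δ(0,0)·S0 + B(0,0) = 22.1721 = V0.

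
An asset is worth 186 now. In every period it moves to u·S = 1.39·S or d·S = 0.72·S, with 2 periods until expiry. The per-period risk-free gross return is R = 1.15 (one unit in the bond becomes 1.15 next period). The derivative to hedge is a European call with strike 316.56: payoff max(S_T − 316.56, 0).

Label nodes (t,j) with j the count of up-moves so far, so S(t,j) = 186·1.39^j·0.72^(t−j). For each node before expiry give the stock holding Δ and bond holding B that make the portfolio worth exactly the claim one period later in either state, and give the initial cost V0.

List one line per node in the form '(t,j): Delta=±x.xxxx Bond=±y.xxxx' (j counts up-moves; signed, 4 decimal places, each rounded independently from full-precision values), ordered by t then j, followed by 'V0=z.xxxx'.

The replicating-portfolio and risk-neutral prices coincide; use p* = (1.15−0.72)/(1.39−0.72) = 0.6418 for the latter.
Terminal values V(2,·): V(2,0)=0.0000, V(2,1)=0.0000, V(2,2)=42.8106
Node (1,0) S=133.9200: V=(p*·0.0000+(1−p*)·0.0000)/1.15=0.0000; Δ=(0.0000−0.0000)/(186.1488−96.4224)=0.0000; B=V−Δ·S=0.0000
Node (1,1) S=258.5400: V=(p*·42.8106+(1−p*)·0.0000)/1.15=23.8917; Δ=(42.8106−0.0000)/(359.3706−186.1488)=0.2471; B=V−Δ·S=-40.0047
Node (0,0) S=186.0000: V=(p*·23.8917+(1−p*)·0.0000)/1.15=13.3335; Δ=(23.8917−0.0000)/(258.5400−133.9200)=0.1917; B=V−Δ·S=-22.3258
The time-0 hedge costs 13.3335, which is the no-arbitrage price.

(0,0): Delta=0.1917 Bond=-22.3258
(1,0): Delta=0.0000 Bond=0.0000
(1,1): Delta=0.2471 Bond=-40.0047
V0=13.3335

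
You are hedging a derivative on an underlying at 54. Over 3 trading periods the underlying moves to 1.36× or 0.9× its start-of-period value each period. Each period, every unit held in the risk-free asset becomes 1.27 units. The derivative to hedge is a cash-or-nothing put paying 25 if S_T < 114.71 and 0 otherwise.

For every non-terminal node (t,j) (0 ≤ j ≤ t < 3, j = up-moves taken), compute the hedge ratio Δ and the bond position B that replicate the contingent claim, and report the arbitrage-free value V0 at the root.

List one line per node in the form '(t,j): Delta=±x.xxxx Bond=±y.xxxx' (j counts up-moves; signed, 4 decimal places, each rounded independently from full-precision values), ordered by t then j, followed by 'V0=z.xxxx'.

Under the risk-neutral measure, an up-move has probability p* = (R−d)/(u−d) = 0.8043 and values discount at R = 1.27.
Terminal payoffs: V(3,0)=25.0000, V(3,1)=25.0000, V(3,2)=25.0000, V(3,3)=0.0000
Node (2,0) S=43.7400: V=(p*·25.0000+(1−p*)·25.0000)/1.27=19.6850; Δ=(25.0000−25.0000)/(59.4864−39.3660)=0.0000; B=V−Δ·S=19.6850
Node (2,1) S=66.0960: V=(p*·25.0000+(1−p*)·25.0000)/1.27=19.6850; Δ=(25.0000−25.0000)/(89.8906−59.4864)=0.0000; B=V−Δ·S=19.6850
Node (2,2) S=99.8784: V=(p*·0.0000+(1−p*)·25.0000)/1.27=3.8514; Δ=(0.0000−25.0000)/(135.8346−89.8906)=-0.5441; B=V−Δ·S=58.1992
Node (1,0) S=48.6000: V=(p*·19.6850+(1−p*)·19.6850)/1.27=15.5000; Δ=(19.6850−19.6850)/(66.0960−43.7400)=0.0000; B=V−Δ·S=15.5000
Node (1,1) S=73.4400: V=(p*·3.8514+(1−p*)·19.6850)/1.27=5.4719; Δ=(3.8514−19.6850)/(99.8784−66.0960)=-0.4687; B=V−Δ·S=39.8928
Node (0,0) S=54.0000: V=(p*·5.4719+(1−p*)·15.5000)/1.27=5.8535; Δ=(5.4719−15.5000)/(73.4400−48.6000)=-0.4037; B=V−Δ·S=27.6538
The time-0 hedge costs 5.8535, which is the no-arbitrage price.

(0,0): Delta=-0.4037 Bond=27.6538
(1,0): Delta=0.0000 Bond=15.5000
(1,1): Delta=-0.4687 Bond=39.8928
(2,0): Delta=0.0000 Bond=19.6850
(2,1): Delta=0.0000 Bond=19.6850
(2,2): Delta=-0.5441 Bond=58.1992
V0=5.8535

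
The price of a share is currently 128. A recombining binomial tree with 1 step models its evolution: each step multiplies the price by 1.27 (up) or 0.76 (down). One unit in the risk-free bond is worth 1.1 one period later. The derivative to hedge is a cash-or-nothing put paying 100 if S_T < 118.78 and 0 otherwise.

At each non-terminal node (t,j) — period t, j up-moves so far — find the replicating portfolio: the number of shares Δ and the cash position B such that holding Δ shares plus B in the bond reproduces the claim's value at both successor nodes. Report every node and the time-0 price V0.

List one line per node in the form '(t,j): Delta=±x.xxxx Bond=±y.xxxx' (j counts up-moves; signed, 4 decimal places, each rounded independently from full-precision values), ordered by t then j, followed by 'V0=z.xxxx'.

No-arbitrage ⇒ martingale measure with p* = (R−d)/(u−d) = 0.6667.
Terminal values V(1,·): V(1,0)=100.0000, V(1,1)=0.0000
  t=0,j=0: stock 128.0000 → up 162.5600 (V=0.0000), down 97.2800 (V=100.0000). Price 30.3030; hedge Δ=-1.5319, bond B=226.3815.
Each (Δ,B) replicates both successor values, so the strategy is self-financing and V0 is arbitrage-free.

(0,0): Delta=-1.5319 Bond=226.3815
V0=30.3030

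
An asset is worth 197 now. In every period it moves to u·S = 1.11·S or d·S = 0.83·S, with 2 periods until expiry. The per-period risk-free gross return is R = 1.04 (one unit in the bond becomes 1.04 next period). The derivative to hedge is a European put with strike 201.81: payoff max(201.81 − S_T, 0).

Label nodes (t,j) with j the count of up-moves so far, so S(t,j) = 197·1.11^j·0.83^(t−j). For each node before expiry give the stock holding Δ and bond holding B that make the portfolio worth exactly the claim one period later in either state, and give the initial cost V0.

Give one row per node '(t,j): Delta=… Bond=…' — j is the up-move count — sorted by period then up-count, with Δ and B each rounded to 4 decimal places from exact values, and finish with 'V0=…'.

(0,0): Delta=-0.4651 Bond=102.4871
(1,0): Delta=-1.0000 Bond=194.0481
(1,1): Delta=-0.3318 Bond=77.4328
V0=10.8624

Since d<R<u, set p* = (R−d)/(u−d) = 0.7500; price each node as the discounted p*-expectation of its children.
Payoff layer (t=2): V(2,0)=66.0967, V(2,1)=20.3139, V(2,2)=0.0000
(1,0): S=163.5100. Δ = (V_up−V_dn)/(S_up−S_dn) = (20.3139−66.0967)/(181.4961−135.7133) = -1.0000. V = [p*·20.3139 + (1−p*)·66.0967]/1.04 = 30.5381. B = V − Δ·S = 194.0481.
(1,1): S=218.6700. Δ = (V_up−V_dn)/(S_up−S_dn) = (0.0000−20.3139)/(242.7237−181.4961) = -0.3318. V = [p*·0.0000 + (1−p*)·20.3139]/1.04 = 4.8831. B = V − Δ·S = 77.4328.
(0,0): S=197.0000. Δ = (V_up−V_dn)/(S_up−S_dn) = (4.8831−30.5381)/(218.6700−163.5100) = -0.4651. V = [p*·4.8831 + (1−p*)·30.5381]/1.04 = 10.8624. B = V − Δ·S = 102.4871.
The time-0 hedge costs 10.8624, which is the no-arbitrage price.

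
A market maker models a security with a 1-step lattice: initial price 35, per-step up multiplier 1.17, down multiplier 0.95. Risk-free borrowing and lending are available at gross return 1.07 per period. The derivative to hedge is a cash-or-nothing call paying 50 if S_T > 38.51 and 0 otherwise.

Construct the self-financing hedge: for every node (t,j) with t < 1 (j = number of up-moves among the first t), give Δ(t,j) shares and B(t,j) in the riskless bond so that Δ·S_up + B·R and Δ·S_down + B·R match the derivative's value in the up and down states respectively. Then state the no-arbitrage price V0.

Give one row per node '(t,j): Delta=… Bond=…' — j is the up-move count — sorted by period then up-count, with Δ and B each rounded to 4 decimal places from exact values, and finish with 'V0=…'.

Since d<R<u, set p* = (R−d)/(u−d) = 0.5455; price each node as the discounted p*-expectation of its children.
At expiry t=1: V(1,0)=0.0000, V(1,1)=50.0000
Node (0,0) S=35.0000: V=(p*·50.0000+(1−p*)·0.0000)/1.07=25.4885; Δ=(50.0000−0.0000)/(40.9500−33.2500)=6.4935; B=V−Δ·S=-201.7842
Each (Δ,B) replicates both successor values, so the strategy is self-financing and V0 is arbitrage-free.

(0,0): Delta=6.4935 Bond=-201.7842
V0=25.4885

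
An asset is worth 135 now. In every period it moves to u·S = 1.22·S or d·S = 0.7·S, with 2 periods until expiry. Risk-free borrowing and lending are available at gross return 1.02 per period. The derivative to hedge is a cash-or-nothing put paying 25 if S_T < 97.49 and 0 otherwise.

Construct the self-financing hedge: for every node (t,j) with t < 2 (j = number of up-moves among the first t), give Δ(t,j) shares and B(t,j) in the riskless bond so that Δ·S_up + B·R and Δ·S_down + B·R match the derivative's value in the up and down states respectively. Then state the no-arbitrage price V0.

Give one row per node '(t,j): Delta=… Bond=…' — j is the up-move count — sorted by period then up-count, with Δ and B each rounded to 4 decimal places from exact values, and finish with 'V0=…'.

(0,0): Delta=-0.1343 Bond=21.6832
(1,0): Delta=-0.5088 Bond=57.5038
(1,1): Delta=0.0000 Bond=0.0000
V0=3.5546

Since d<R<u, set p* = (R−d)/(u−d) = 0.6154; price each node as the discounted p*-expectation of its children.
Terminal values V(2,·): V(2,0)=25.0000, V(2,1)=0.0000, V(2,2)=0.0000
  t=1,j=0: stock 94.5000 → up 115.2900 (V=0.0000), down 66.1500 (V=25.0000). Price 9.4268; hedge Δ=-0.5088, bond B=57.5038.
  t=1,j=1: stock 164.7000 → up 200.9340 (V=0.0000), down 115.2900 (V=0.0000). Price 0.0000; hedge Δ=0.0000, bond B=0.0000.
  t=0,j=0: stock 135.0000 → up 164.7000 (V=0.0000), down 94.5000 (V=9.4268). Price 3.5546; hedge Δ=-0.1343, bond B=21.6832.
Root portfolio cost Δ·135+B reproduces V0=3.5546.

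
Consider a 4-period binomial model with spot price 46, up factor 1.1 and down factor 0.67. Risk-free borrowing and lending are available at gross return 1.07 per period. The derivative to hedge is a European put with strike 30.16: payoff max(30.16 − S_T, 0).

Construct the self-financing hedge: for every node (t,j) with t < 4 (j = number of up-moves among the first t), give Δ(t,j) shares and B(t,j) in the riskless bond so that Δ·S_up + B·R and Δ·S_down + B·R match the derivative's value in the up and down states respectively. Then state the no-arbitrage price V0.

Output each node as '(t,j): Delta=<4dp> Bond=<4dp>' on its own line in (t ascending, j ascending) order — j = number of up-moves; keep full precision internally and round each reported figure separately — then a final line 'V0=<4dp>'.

No-arbitrage ⇒ martingale measure with p* = (R−d)/(u−d) = 0.9302.
At expiry t=4: V(4,0)=20.8905, V(4,1)=14.9414, V(4,2)=5.1742, V(4,3)=0.0000, V(4,4)=0.0000
Node (3,0) S=13.8351: V=(p*·14.9414+(1−p*)·20.8905)/1.07=14.3518; Δ=(14.9414−20.8905)/(15.2186−9.2695)=-1.0000; B=V−Δ·S=28.1869
Node (3,1) S=22.7143: V=(p*·5.1742+(1−p*)·14.9414)/1.07=5.4726; Δ=(5.1742−14.9414)/(24.9858−15.2186)=-1.0000; B=V−Δ·S=28.1869
Node (3,2) S=37.2922: V=(p*·0.0000+(1−p*)·5.1742)/1.07=0.3374; Δ=(0.0000−5.1742)/(41.0214−24.9858)=-0.3227; B=V−Δ·S=12.3705
Node (3,3) S=61.2260: V=(p*·0.0000+(1−p*)·0.0000)/1.07=0.0000; Δ=(0.0000−0.0000)/(67.3486−41.0214)=0.0000; B=V−Δ·S=0.0000
Node (2,0) S=20.6494: V=(p*·5.4726+(1−p*)·14.3518)/1.07=5.6935; Δ=(5.4726−14.3518)/(22.7143−13.8351)=-1.0000; B=V−Δ·S=26.3429
Node (2,1) S=33.9020: V=(p*·0.3374+(1−p*)·5.4726)/1.07=0.6501; Δ=(0.3374−5.4726)/(37.2922−22.7143)=-0.3523; B=V−Δ·S=12.5925
Node (2,2) S=55.6600: V=(p*·0.0000+(1−p*)·0.3374)/1.07=0.0220; Δ=(0.0000−0.3374)/(61.2260−37.2922)=-0.0141; B=V−Δ·S=0.8066
Node (1,0) S=30.8200: V=(p*·0.6501+(1−p*)·5.6935)/1.07=0.9364; Δ=(0.6501−5.6935)/(33.9020−20.6494)=-0.3806; B=V−Δ·S=12.6652
Node (1,1) S=50.6000: V=(p*·0.0220+(1−p*)·0.6501)/1.07=0.0615; Δ=(0.0220−0.6501)/(55.6600−33.9020)=-0.0289; B=V−Δ·S=1.5223
Node (0,0) S=46.0000: V=(p*·0.0615+(1−p*)·0.9364)/1.07=0.1145; Δ=(0.0615−0.9364)/(50.6000−30.8200)=-0.0442; B=V−Δ·S=2.1493
Root portfolio cost Δ·46+B reproduces V0=0.1145.

(0,0): Delta=-0.0442 Bond=2.1493
(1,0): Delta=-0.3806 Bond=12.6652
(1,1): Delta=-0.0289 Bond=1.5223
(2,0): Delta=-1.0000 Bond=26.3429
(2,1): Delta=-0.3523 Bond=12.5925
(2,2): Delta=-0.0141 Bond=0.8066
(3,0): Delta=-1.0000 Bond=28.1869
(3,1): Delta=-1.0000 Bond=28.1869
(3,2): Delta=-0.3227 Bond=12.3705
(3,3): Delta=0.0000 Bond=0.0000
V0=0.1145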